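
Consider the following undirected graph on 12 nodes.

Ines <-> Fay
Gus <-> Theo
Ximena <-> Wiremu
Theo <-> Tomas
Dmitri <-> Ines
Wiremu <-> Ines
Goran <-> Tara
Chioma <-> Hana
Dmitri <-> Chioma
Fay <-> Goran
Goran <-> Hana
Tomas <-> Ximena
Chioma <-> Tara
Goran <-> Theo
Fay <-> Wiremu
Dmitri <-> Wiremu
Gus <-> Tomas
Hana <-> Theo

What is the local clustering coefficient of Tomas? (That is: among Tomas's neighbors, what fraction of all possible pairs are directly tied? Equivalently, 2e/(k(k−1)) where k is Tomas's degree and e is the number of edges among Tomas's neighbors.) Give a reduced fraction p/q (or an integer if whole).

1/3

Tomas's neighbors: Gus, Theo, and Ximena (k = 3).
Possible neighbor pairs: C(3,2) = 3. Edges among them: Gus–Theo → e = 1.
Clustering(Tomas) = 1/3.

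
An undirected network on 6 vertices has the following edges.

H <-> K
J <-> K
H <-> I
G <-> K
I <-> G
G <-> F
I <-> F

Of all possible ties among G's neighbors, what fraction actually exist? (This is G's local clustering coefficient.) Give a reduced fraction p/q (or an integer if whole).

1/3

G's neighbors: F, I, and K (k = 3).
Possible neighbor pairs: C(3,2) = 3. Edges among them: F–I → e = 1.
Clustering(G) = 1/3.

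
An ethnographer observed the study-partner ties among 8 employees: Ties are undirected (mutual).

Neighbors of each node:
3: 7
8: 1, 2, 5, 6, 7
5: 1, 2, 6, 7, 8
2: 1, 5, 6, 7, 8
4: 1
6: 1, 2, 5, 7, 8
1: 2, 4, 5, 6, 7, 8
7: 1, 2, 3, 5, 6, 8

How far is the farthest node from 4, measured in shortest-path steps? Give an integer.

3

Distances from 4: 1:1, 2:2, 3:3, 5:2, 6:2, 7:2, 8:2.
The largest is 3 (to 3), so the eccentricity of 4 is 3.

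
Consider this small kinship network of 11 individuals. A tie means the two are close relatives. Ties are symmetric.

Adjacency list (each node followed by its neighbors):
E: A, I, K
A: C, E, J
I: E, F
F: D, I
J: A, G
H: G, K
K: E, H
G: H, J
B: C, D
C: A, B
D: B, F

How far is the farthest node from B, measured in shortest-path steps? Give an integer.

5

Distances from B: A:2, C:1, D:1, E:3, F:2, G:4, H:5, I:3, J:3, K:4.
The largest is 5 (to H), so the eccentricity of B is 5.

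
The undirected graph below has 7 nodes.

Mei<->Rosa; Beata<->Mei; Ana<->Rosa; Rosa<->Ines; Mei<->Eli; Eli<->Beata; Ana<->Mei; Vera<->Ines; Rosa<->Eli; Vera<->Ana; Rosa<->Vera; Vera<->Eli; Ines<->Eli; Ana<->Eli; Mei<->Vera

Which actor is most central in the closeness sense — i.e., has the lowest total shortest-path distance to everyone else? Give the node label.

Eli

Farness (sum of distances to all others) for each node — Ana:8, Beata:10, Eli:6, Ines:9, Mei:7, Rosa:7, Vera:7.
The smallest farness is 6, for Eli, so Eli has the highest closeness.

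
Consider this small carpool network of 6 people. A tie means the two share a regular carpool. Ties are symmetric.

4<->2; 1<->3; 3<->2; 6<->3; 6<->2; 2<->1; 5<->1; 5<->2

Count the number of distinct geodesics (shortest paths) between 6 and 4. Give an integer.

The shortest distance is 2, and the only length-2 path is 6–2–4. So there is exactly 1 shortest path.

1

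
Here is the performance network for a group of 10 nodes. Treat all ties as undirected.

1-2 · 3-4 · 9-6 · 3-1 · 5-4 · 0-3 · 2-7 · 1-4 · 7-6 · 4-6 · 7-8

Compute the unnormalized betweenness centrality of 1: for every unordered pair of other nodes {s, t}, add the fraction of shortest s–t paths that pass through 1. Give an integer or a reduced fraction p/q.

Pairs whose geodesics pass through 1 — 3–7: 1/2; 3–2: 1; 3–8: 1/2; 7–0: 1/2; 5–2: 1; 0–2: 1; 0–8: 1/2; 2–4: 1.
All other pairs contribute 0.
Summing the contributions gives betweenness(1) = 6.

6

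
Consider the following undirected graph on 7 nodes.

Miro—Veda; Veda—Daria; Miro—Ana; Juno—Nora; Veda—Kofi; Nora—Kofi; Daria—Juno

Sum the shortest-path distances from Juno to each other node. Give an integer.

Distances from Juno: Ana:4, Daria:1, Kofi:2, Miro:3, Nora:1, Veda:2.
Sum = 4 + 1 + 2 + 3 + 1 + 2 = 13.

13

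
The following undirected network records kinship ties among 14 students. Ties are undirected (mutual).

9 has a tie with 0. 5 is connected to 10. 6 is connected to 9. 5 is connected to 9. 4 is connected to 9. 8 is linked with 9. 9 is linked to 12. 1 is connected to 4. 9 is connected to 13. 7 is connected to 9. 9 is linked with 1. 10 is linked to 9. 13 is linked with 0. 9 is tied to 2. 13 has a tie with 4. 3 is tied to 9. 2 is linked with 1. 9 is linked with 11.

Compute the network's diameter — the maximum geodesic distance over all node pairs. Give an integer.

2

Eccentricity of each node (its greatest distance to any other): 0:2, 1:2, 2:2, 3:2, 4:2, 5:2, 6:2, 7:2, 8:2, 9:1, 10:2, 11:2, 12:2, 13:2.
The maximum eccentricity is 2, realized for instance by the pair 1–8 via 1 – 9 – 8. So the diameter is 2.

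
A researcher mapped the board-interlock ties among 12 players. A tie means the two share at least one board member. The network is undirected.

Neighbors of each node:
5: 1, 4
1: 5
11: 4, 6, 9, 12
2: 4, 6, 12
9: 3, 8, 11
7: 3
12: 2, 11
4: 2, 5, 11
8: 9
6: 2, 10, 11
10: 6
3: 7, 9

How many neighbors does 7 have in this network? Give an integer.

7 is directly tied to 3. That is 1 neighbor, so the degree of 7 is 1.

1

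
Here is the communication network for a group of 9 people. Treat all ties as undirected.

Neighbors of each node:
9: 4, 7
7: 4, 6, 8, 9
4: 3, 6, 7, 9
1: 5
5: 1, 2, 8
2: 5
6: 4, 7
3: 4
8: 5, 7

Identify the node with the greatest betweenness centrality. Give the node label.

Unnormalized betweenness of each node: 1:0, 2:0, 3:0, 4:15/2, 5:13, 6:0, 7:33/2, 8:15, 9:0.
7 has the largest value, 33/2, making it the main broker — the node through which the most shortest paths run.

7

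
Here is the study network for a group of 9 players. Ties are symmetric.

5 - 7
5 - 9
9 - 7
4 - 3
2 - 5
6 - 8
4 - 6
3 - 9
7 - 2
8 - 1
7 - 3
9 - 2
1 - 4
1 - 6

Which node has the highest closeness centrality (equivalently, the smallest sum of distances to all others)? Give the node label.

Farness (sum of distances to all others) for each node — 1:19, 2:21, 3:14, 4:15, 5:21, 6:19, 7:16, 8:25, 9:16.
The smallest farness is 14, for 3, so 3 has the highest closeness.

3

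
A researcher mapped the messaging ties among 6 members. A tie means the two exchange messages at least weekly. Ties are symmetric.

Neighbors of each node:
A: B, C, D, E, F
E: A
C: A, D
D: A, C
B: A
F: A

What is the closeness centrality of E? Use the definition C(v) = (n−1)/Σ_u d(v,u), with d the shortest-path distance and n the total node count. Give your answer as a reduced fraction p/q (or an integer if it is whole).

Distances from E: A:1, B:2, C:2, D:2, F:2. Sum = 9.
n = 6, so closeness = 5/9.

5/9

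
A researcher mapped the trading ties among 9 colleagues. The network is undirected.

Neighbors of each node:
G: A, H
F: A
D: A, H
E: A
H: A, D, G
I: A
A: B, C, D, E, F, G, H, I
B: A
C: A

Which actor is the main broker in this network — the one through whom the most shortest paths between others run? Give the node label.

A

Unnormalized betweenness of each node: A:51/2, B:0, C:0, D:0, E:0, F:0, G:0, H:1/2, I:0.
A has the largest value, 51/2, making it the main broker — the node through which the most shortest paths run.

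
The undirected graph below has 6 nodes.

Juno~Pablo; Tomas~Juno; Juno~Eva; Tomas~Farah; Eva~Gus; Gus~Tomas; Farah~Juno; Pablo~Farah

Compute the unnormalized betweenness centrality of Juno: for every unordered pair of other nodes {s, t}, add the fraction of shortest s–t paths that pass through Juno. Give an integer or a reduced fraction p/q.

Pairs whose geodesics pass through Juno — Eva–Tomas: 1/2; Eva–Farah: 1; Eva–Pablo: 1; Gus–Pablo: 2/3; Tomas–Pablo: 1/2.
All other pairs contribute 0.
Summing the contributions gives betweenness(Juno) = 11/3.

11/3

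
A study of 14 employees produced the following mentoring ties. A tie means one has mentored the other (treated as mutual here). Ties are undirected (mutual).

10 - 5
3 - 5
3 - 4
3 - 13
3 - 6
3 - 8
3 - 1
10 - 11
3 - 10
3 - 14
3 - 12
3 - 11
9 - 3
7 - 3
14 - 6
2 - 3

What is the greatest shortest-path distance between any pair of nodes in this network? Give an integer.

2

Eccentricity of each node (its greatest distance to any other): 1:2, 2:2, 3:1, 4:2, 5:2, 6:2, 7:2, 8:2, 9:2, 10:2, 11:2, 12:2, 13:2, 14:2.
The maximum eccentricity is 2, realized for instance by the pair 11–5 via 11 – 3 – 5. So the diameter is 2.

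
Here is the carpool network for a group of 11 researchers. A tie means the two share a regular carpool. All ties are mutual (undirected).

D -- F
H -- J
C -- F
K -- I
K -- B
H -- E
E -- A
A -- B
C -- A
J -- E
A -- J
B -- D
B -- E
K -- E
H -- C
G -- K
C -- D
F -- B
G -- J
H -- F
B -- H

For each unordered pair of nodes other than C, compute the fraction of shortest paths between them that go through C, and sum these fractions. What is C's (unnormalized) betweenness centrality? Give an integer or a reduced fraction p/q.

23/12

Pairs whose geodesics pass through C — D–A: 1/2; D–J: 2/6; D–H: 1/3; A–H: 1/4; A–F: 1/2.
All other pairs contribute 0.
Summing the contributions gives betweenness(C) = 23/12.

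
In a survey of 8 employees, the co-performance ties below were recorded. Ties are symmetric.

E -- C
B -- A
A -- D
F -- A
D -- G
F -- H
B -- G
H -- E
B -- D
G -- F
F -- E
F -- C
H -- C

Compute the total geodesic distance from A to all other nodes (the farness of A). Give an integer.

Distances from A: B:1, C:2, D:1, E:2, F:1, G:2, H:2.
Sum = 1 + 2 + 1 + 2 + 1 + 2 + 2 = 11.

11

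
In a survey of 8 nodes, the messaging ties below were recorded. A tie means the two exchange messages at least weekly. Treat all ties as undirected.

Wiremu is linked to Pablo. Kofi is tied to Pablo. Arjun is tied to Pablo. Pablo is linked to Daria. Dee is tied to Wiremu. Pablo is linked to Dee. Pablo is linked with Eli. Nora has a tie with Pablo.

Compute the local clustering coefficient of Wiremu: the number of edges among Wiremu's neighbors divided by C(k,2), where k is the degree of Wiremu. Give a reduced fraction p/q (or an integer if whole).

1

Wiremu's neighbors: Dee and Pablo (k = 2).
Possible neighbor pairs: C(2,2) = 1. Edges among them: Dee–Pablo → e = 1.
Clustering(Wiremu) = 1/1.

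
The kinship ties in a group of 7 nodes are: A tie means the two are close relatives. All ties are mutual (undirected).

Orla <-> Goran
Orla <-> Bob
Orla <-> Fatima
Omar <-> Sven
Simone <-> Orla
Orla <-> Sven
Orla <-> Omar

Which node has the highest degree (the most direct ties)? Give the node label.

Orla

Degrees — Bob:1, Fatima:1, Goran:1, Omar:2, Orla:6, Simone:1, Sven:2.
The maximum is 6, attained only by Orla.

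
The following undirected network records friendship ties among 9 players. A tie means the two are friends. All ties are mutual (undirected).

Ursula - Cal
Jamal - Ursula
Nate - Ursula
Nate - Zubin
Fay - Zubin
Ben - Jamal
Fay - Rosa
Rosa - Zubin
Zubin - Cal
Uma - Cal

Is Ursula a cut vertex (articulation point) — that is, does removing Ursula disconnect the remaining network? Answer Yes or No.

Removing Ursula leaves {Cal, Fay, Nate, Rosa, Uma, and Zubin} with no path to {Ben and Jamal}, so the network splits into 2 components. Ursula is a cut vertex.

Yes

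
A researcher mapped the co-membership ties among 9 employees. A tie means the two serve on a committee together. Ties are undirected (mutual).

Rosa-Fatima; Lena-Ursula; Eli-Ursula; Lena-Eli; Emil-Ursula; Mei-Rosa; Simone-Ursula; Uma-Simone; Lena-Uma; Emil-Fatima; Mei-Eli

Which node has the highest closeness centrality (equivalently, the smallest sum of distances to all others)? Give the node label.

Farness (sum of distances to all others) for each node — Eli:14, Emil:16, Fatima:19, Lena:15, Mei:17, Rosa:20, Simone:18, Uma:20, Ursula:13.
The smallest farness is 13, for Ursula, so Ursula has the highest closeness.

Ursula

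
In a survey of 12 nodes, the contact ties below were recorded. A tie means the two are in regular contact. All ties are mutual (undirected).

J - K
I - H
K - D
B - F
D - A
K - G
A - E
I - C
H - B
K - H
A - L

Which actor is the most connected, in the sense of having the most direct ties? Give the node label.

K

Degrees — A:3, B:2, C:1, D:2, E:1, F:1, G:1, H:3, I:2, J:1, K:4, L:1.
The maximum is 4, attained only by K.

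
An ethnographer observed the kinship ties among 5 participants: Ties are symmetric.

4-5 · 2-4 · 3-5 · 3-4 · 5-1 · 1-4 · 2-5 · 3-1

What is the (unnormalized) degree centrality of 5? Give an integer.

5 is directly tied to 1, 2, 3, and 4. That is 4 neighbors, so the degree of 5 is 4.

4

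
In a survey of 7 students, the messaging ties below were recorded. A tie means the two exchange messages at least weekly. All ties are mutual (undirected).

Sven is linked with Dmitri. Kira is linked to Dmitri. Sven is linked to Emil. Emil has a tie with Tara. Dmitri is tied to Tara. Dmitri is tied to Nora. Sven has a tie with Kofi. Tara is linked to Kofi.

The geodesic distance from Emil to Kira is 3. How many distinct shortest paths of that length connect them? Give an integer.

2

The shortest distance is 3. The length-3 paths are: Emil–Sven–Dmitri–Kira; Emil–Tara–Dmitri–Kira.
That gives 2 distinct shortest paths.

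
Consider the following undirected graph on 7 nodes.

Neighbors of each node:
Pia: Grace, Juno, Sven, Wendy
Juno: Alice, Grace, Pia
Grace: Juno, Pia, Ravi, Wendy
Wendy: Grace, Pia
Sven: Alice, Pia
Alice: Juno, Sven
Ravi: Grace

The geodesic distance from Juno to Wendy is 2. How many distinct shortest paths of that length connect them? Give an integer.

The shortest distance is 2. The length-2 paths are: Juno–Pia–Wendy; Juno–Grace–Wendy.
That gives 2 distinct shortest paths.

2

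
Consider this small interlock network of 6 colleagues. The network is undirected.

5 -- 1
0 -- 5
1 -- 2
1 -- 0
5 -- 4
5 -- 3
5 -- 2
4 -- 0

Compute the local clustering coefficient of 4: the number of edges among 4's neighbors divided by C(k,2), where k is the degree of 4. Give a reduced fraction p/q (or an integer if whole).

4's neighbors: 0 and 5 (k = 2).
Possible neighbor pairs: C(2,2) = 1. Edges among them: 0–5 → e = 1.
Clustering(4) = 1/1.

1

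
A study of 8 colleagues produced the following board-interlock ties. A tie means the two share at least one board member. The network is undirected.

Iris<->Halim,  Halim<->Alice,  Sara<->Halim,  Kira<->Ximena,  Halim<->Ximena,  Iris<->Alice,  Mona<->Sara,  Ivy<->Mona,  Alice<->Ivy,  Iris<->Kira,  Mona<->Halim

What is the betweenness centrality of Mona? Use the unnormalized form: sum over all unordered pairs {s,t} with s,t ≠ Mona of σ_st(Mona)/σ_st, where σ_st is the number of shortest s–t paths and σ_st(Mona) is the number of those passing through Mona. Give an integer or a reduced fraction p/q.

2

Pairs whose geodesics pass through Mona — Ivy–Ximena: 1/2; Ivy–Halim: 1/2; Ivy–Sara: 1.
All other pairs contribute 0.
Summing the contributions gives betweenness(Mona) = 2.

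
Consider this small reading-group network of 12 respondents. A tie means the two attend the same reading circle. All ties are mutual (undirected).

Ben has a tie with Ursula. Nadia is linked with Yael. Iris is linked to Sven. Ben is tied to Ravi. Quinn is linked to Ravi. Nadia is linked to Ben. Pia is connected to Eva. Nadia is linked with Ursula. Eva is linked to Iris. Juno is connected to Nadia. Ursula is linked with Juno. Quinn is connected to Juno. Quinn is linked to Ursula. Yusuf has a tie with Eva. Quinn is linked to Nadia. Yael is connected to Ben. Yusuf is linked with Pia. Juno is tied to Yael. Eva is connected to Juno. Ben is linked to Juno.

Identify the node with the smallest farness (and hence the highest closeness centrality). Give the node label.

Juno

Farness (sum of distances to all others) for each node — Ben:22, Eva:19, Iris:27, Juno:17, Nadia:22, Pia:28, Quinn:23, Ravi:30, Sven:37, Ursula:23, Yael:24, Yusuf:28.
The smallest farness is 17, for Juno, so Juno has the highest closeness.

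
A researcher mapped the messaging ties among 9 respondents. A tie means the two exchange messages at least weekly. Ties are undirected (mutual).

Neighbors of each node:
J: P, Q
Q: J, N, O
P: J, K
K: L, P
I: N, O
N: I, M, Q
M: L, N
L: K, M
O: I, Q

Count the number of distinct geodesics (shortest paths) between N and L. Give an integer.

1

The shortest distance is 2, and the only length-2 path is N–M–L. So there is exactly 1 shortest path.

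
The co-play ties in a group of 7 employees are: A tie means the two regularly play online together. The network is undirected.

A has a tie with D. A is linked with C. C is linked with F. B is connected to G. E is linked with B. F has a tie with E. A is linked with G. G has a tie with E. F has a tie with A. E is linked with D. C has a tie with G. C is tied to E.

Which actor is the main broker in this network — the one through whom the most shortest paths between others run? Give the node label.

Unnormalized betweenness of each node: A:11/6, B:0, C:7/12, D:1/4, E:13/3, F:1/4, G:7/4.
E has the largest value, 13/3, making it the main broker — the node through which the most shortest paths run.

E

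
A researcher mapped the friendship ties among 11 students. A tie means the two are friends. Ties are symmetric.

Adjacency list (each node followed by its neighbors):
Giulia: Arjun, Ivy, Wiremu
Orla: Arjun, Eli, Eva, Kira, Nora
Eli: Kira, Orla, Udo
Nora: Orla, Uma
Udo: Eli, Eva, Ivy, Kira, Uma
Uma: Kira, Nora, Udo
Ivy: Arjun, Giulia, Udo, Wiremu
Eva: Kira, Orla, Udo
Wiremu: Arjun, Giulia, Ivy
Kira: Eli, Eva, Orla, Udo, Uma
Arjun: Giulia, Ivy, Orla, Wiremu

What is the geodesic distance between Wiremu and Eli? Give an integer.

One shortest route is Wiremu – Arjun – Orla – Eli, which uses 3 edges, and at distance 2 from Wiremu we only reach {Orla, Udo}, which does not include Eli. So d(Wiremu,Eli) = 3.

3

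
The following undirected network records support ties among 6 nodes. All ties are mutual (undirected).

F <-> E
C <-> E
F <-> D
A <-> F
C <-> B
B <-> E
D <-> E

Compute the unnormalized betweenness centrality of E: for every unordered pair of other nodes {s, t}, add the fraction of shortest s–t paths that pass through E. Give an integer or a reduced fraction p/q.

6

Pairs whose geodesics pass through E — F–B: 1; F–C: 1; B–D: 1; B–A: 1; D–C: 1; A–C: 1.
All other pairs contribute 0.
Summing the contributions gives betweenness(E) = 6.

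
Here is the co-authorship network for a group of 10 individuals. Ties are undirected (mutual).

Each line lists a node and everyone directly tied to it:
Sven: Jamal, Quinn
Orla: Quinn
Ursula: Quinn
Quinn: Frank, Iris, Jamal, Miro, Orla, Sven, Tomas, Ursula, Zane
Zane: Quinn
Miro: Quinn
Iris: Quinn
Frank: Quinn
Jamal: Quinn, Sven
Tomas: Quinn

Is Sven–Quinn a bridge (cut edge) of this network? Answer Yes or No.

Even without that edge, Sven still reaches Quinn via Sven – Jamal – Quinn, so the network stays connected. Not a bridge.

No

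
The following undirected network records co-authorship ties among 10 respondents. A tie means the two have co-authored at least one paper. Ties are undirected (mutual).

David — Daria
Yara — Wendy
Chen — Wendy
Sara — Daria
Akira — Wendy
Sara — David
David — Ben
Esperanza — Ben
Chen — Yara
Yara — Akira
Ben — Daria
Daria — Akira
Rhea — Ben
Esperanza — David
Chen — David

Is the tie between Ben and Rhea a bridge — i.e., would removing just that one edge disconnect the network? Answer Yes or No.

Without the Ben–Rhea edge there is no alternate route between Ben and Rhea, so the network disconnects. It is a bridge.

Yes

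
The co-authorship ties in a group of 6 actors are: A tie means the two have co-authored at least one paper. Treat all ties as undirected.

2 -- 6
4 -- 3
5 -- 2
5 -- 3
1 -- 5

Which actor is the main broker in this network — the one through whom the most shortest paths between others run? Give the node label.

5

Unnormalized betweenness of each node: 1:0, 2:4, 3:4, 4:0, 5:8, 6:0.
5 has the largest value, 8, making it the main broker — the node through which the most shortest paths run.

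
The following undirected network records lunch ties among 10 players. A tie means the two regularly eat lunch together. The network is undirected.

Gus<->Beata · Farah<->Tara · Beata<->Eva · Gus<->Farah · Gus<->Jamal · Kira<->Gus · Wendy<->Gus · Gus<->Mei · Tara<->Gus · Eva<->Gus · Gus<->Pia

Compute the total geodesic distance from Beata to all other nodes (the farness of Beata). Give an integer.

Distances from Beata: Eva:1, Farah:2, Gus:1, Jamal:2, Kira:2, Mei:2, Pia:2, Tara:2, Wendy:2.
Sum = 1 + 2 + 1 + 2 + 2 + 2 + 2 + 2 + 2 = 16.

16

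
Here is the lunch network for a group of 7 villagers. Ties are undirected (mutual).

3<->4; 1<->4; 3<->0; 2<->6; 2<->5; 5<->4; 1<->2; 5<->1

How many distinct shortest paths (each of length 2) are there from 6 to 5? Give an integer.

The shortest distance is 2, and the only length-2 path is 6–2–5. So there is exactly 1 shortest path.

1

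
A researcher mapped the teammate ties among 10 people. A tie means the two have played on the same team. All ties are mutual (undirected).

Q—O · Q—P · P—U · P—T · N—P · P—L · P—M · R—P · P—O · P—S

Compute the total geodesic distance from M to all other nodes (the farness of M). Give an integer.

17

Distances from M: L:2, N:2, O:2, P:1, Q:2, R:2, S:2, T:2, U:2.
Sum = 2 + 2 + 2 + 1 + 2 + 2 + 2 + 2 + 2 = 17.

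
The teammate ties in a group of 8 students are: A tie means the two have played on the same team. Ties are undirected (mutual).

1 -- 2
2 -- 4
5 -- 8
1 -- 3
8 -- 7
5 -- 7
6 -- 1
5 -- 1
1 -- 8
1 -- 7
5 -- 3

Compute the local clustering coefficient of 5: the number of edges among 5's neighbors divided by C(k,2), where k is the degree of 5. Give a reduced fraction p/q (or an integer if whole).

2/3

5's neighbors: 1, 3, 7, and 8 (k = 4).
Possible neighbor pairs: C(4,2) = 6. Edges among them: 1–3, 1–7, 1–8, 7–8 → e = 4.
Clustering(5) = 4/6 = 2/3.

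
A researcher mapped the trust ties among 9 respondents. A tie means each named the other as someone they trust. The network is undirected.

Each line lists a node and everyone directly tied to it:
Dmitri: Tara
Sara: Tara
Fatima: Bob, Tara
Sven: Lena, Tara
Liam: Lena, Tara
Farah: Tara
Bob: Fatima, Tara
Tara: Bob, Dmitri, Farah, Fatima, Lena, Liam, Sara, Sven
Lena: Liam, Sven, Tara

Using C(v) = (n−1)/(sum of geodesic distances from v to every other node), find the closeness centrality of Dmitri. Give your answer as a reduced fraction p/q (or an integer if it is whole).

Distances from Dmitri: Bob:2, Farah:2, Fatima:2, Lena:2, Liam:2, Sara:2, Sven:2, Tara:1. Sum = 15.
n = 9, so closeness = 8/15.

8/15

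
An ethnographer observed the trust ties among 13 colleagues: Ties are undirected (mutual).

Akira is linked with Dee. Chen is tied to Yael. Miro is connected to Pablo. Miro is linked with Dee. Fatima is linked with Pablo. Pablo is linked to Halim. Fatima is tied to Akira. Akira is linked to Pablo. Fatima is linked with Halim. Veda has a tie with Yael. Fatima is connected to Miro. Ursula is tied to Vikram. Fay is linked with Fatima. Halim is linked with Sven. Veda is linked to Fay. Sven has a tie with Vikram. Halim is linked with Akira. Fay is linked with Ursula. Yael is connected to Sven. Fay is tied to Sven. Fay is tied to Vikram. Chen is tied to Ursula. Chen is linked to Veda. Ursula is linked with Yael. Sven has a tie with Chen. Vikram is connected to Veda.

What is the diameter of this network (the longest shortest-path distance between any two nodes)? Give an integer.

Eccentricity of each node (its greatest distance to any other): Akira:3, Chen:4, Dee:4, Fatima:3, Fay:3, Halim:3, Miro:4, Pablo:3, Sven:3, Ursula:4, Veda:4, Vikram:4, Yael:4.
The maximum eccentricity is 4, realized for instance by the pair Dee–Veda via Dee – Akira – Fatima – Fay – Veda. So the diameter is 4.

4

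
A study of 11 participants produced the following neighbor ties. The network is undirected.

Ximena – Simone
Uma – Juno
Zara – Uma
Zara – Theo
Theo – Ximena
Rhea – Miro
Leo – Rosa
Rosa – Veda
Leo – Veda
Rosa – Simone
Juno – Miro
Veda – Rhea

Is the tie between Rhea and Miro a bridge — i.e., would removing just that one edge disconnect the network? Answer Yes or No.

Even without that edge, Rhea still reaches Miro via Rhea – Veda – Rosa – Simone – Ximena – Theo – Zara – Uma – Juno – Miro, so the network stays connected. Not a bridge.

No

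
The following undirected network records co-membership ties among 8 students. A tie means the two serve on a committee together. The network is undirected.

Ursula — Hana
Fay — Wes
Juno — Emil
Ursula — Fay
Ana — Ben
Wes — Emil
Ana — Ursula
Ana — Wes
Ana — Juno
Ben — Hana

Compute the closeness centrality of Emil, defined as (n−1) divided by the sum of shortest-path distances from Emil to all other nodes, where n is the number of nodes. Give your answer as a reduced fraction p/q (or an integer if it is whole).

7/16

Distances from Emil: Ana:2, Ben:3, Fay:2, Hana:4, Juno:1, Ursula:3, Wes:1. Sum = 16.
n = 8, so closeness = 7/16.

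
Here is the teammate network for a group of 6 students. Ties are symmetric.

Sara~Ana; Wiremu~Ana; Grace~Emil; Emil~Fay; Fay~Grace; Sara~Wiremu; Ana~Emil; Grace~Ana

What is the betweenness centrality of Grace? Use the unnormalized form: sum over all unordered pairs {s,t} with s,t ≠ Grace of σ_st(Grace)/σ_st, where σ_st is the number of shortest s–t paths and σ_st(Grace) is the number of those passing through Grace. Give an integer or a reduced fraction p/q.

3/2

Pairs whose geodesics pass through Grace — Ana–Fay: 1/2; Sara–Fay: 1/2; Fay–Wiremu: 1/2.
All other pairs contribute 0.
Summing the contributions gives betweenness(Grace) = 3/2.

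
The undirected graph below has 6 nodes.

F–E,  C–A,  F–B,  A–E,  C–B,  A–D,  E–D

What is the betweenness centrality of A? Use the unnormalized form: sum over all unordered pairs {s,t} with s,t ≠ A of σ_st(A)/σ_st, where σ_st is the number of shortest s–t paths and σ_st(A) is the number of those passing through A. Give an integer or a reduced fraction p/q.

5/2

Pairs whose geodesics pass through A — D–C: 1; D–B: 1/2; C–E: 1.
All other pairs contribute 0.
Summing the contributions gives betweenness(A) = 5/2.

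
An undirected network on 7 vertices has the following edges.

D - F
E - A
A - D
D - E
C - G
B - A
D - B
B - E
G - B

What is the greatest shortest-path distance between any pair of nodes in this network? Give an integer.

4

Eccentricity of each node (its greatest distance to any other): A:3, B:2, C:4, D:3, E:3, F:4, G:3.
The maximum eccentricity is 4, realized for instance by the pair C–F via C – G – B – D – F. So the diameter is 4.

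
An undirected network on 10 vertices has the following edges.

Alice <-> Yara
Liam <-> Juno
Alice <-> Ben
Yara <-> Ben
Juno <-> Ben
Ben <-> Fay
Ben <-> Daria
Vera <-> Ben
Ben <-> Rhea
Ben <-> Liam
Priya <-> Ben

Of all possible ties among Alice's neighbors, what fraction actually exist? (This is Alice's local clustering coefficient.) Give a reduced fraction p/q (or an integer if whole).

Alice's neighbors: Ben and Yara (k = 2).
Possible neighbor pairs: C(2,2) = 1. Edges among them: Ben–Yara → e = 1.
Clustering(Alice) = 1/1.

1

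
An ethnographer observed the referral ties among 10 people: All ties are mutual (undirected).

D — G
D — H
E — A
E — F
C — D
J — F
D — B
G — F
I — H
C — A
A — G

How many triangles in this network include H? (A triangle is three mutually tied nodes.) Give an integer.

0

H's neighbors are D and I, but none of them are tied to each other, so no triangle contains H.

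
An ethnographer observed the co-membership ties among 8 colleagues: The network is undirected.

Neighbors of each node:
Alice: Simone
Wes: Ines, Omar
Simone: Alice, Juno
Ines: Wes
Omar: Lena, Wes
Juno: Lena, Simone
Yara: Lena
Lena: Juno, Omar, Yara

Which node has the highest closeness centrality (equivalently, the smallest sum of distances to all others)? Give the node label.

Farness (sum of distances to all others) for each node — Alice:25, Ines:25, Juno:15, Lena:13, Omar:15, Simone:19, Wes:19, Yara:19.
The smallest farness is 13, for Lena, so Lena has the highest closeness.

Lena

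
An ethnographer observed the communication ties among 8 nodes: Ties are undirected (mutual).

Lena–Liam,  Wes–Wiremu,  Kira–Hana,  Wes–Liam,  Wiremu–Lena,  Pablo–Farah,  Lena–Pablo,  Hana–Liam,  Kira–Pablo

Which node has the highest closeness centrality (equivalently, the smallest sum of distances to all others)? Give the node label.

Farness (sum of distances to all others) for each node — Farah:18, Hana:14, Kira:14, Lena:11, Liam:12, Pablo:12, Wes:16, Wiremu:15.
The smallest farness is 11, for Lena, so Lena has the highest closeness.

Lena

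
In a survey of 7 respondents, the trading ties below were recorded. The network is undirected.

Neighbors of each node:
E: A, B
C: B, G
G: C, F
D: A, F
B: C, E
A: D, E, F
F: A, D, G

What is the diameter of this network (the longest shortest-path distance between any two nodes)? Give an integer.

Eccentricity of each node (its greatest distance to any other): A:3, B:3, C:3, D:3, E:3, F:3, G:3.
The maximum eccentricity is 3, realized for instance by the pair A–C via A – E – B – C. So the diameter is 3.

3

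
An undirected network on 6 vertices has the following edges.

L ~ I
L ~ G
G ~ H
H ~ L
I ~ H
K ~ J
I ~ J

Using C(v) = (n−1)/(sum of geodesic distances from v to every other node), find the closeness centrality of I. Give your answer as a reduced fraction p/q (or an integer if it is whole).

Distances from I: G:2, H:1, J:1, K:2, L:1. Sum = 7.
n = 6, so closeness = 5/7.

5/7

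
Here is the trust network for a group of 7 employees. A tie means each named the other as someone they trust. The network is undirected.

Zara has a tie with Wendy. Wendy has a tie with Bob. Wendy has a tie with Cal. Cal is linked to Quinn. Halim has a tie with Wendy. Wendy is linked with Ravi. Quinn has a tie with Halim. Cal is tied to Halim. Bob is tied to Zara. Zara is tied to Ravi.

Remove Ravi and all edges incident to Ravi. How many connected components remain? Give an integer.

1

Ravi's neighbors (Wendy and Zara) remain reachable from one another through other ties, so the rest of the network stays in one piece.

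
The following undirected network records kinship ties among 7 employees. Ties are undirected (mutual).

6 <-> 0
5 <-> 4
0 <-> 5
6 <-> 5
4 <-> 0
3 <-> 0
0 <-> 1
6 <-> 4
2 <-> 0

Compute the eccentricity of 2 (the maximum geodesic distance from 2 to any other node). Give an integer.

2

Distances from 2: 0:1, 1:2, 3:2, 4:2, 5:2, 6:2.
The largest is 2 (to 3, 1, 4, 5, and 6), so the eccentricity of 2 is 2.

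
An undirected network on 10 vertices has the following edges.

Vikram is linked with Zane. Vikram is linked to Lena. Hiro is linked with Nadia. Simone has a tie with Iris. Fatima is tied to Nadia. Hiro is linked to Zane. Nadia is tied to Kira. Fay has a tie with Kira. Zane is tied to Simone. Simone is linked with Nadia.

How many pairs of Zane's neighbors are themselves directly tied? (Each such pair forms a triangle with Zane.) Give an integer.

0

Zane's neighbors are Hiro, Simone, and Vikram, but none of them are tied to each other, so no triangle contains Zane.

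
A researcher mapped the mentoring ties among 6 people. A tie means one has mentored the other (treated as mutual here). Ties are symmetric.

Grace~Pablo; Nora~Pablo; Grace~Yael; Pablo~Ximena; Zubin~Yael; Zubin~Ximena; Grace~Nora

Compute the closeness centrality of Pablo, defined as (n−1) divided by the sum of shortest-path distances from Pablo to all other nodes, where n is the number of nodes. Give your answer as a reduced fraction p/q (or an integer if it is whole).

5/7

Distances from Pablo: Grace:1, Nora:1, Ximena:1, Yael:2, Zubin:2. Sum = 7.
n = 6, so closeness = 5/7.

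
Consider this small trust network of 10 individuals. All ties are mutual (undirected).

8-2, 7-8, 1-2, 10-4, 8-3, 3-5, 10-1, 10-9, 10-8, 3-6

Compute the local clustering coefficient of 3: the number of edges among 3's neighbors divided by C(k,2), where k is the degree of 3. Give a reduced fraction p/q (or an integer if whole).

0

3's neighbors: 5, 6, and 8 (k = 3).
Possible neighbor pairs: C(3,2) = 3. Edges among them: none → e = 0.
Clustering(3) = 0/3 = 0.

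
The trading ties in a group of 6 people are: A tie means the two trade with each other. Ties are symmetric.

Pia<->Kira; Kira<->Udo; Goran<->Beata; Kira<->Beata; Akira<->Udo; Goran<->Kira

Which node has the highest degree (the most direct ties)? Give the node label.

Kira

Degrees — Akira:1, Beata:2, Goran:2, Kira:4, Pia:1, Udo:2.
The maximum is 4, attained only by Kira.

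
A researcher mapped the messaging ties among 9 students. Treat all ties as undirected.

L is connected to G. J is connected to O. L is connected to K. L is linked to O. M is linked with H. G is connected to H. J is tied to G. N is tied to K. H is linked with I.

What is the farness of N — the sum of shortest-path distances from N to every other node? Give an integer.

Distances from N: G:3, H:4, I:5, J:4, K:1, L:2, M:5, O:3.
Sum = 3 + 4 + 5 + 4 + 1 + 2 + 5 + 3 = 27.

27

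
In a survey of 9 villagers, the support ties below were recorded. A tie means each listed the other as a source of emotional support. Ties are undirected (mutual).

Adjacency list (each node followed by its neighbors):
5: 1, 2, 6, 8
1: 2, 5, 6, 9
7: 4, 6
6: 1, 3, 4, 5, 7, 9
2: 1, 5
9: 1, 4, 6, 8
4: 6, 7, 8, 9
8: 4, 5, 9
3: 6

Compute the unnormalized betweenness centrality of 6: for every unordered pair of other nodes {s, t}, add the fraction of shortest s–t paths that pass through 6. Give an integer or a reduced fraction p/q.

37/3

Pairs whose geodesics pass through 6 — 5–3: 1; 5–7: 1; 5–9: 1/3; 5–4: 1/2; 1–3: 1; 1–7: 1; 1–4: 1/2; 3–7: 1; 3–2: 2/2; 3–9: 1; 3–8: 3/3; 3–4: 1; 7–2: 2/2; 7–9: 1/2 … (+1 more pairs).
All other pairs contribute 0.
Summing the contributions gives betweenness(6) = 37/3.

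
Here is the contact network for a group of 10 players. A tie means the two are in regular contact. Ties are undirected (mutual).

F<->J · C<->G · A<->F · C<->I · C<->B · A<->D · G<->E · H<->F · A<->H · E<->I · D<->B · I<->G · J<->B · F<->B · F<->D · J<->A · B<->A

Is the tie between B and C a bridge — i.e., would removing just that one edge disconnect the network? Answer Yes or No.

Yes

Without the B–C edge there is no alternate route between B and C, so the network disconnects. It is a bridge.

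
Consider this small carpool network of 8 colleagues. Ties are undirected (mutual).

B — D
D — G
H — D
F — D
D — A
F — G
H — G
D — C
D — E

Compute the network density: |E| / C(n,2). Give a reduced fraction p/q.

9/28

There are 9 edges and 8 nodes, so the maximum possible is C(8,2) = 28.
Density = 9/28.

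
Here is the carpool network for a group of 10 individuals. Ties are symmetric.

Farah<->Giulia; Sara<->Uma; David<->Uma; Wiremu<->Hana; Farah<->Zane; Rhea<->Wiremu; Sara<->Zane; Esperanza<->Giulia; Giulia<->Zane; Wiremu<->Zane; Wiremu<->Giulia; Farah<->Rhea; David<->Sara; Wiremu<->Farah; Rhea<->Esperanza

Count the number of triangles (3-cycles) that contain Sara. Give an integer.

Sara's neighbors: David, Uma, and Zane.
Neighbor pairs that are themselves tied: Sara–David–Uma. Each forms one triangle with Sara, for 1 in total.

1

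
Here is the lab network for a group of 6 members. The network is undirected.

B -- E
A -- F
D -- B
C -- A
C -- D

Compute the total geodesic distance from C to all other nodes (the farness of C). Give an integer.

Distances from C: A:1, B:2, D:1, E:3, F:2.
Sum = 1 + 2 + 1 + 3 + 2 = 9.

9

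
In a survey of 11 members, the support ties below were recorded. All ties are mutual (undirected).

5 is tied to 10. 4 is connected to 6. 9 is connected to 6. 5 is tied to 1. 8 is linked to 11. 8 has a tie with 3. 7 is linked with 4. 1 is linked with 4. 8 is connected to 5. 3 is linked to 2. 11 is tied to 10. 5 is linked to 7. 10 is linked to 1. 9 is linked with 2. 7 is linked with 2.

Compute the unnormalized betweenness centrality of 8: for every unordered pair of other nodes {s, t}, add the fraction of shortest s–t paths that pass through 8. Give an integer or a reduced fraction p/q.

7

Pairs whose geodesics pass through 8 — 7–11: 1/2; 5–11: 1/2; 5–3: 1; 1–3: 1; 10–3: 2/2; 11–3: 1; 11–2: 1; 11–9: 1.
All other pairs contribute 0.
Summing the contributions gives betweenness(8) = 7.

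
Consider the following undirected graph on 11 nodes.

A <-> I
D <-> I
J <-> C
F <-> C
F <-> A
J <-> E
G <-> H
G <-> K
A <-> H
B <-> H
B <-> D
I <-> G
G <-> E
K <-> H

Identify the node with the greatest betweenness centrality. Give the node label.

G

Unnormalized betweenness of each node: A:11, B:3/2, C:3, D:1, E:15/2, F:13/2, G:27/2, H:23/2, I:8, J:7/2, K:0.
G has the largest value, 27/2, making it the main broker — the node through which the most shortest paths run.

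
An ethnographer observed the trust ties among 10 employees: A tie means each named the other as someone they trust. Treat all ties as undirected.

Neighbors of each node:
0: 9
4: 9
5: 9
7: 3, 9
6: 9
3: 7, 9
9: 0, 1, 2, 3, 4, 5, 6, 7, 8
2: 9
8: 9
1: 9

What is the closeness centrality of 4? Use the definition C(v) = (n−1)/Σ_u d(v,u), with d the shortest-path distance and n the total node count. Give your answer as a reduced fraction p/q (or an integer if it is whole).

Distances from 4: 0:2, 1:2, 2:2, 3:2, 5:2, 6:2, 7:2, 8:2, 9:1. Sum = 17.
n = 10, so closeness = 9/17.

9/17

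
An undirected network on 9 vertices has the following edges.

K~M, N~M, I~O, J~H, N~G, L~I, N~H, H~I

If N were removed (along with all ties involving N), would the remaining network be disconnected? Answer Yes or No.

Yes

Removing N leaves {K and M} with no path to {H, I, J, L, and O}, so the network splits into 3 components. N is a cut vertex.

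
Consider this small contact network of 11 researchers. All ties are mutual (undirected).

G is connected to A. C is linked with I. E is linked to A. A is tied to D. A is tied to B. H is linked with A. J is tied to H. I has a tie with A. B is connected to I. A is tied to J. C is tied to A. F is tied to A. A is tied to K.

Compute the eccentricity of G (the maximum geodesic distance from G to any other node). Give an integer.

2

Distances from G: A:1, B:2, C:2, D:2, E:2, F:2, H:2, I:2, J:2, K:2.
The largest is 2 (to F, B, H, E, K, J, D, I, and C), so the eccentricity of G is 2.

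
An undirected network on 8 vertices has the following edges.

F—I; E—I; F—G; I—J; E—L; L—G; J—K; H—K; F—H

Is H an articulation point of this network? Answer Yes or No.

Even without H, every remaining node can still reach every other (the residual graph is connected), so H is not a cut vertex.

No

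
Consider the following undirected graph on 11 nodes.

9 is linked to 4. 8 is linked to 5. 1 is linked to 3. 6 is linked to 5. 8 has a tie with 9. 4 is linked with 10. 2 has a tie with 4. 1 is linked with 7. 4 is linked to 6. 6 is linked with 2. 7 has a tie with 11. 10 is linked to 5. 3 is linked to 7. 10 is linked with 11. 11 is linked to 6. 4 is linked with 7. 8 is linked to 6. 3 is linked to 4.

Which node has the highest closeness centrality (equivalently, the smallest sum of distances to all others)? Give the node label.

Farness (sum of distances to all others) for each node — 1:26, 2:19, 3:19, 4:14, 5:21, 6:16, 7:18, 8:21, 9:20, 10:18, 11:18.
The smallest farness is 14, for 4, so 4 has the highest closeness.

4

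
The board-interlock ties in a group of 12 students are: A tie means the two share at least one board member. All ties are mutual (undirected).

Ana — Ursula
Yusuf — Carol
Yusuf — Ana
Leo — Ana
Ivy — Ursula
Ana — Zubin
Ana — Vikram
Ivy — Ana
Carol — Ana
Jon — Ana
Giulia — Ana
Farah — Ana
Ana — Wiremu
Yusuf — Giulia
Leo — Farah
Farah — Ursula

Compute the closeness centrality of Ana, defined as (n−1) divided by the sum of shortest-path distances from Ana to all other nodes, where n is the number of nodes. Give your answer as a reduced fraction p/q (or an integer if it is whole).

Distances from Ana: Carol:1, Farah:1, Giulia:1, Ivy:1, Jon:1, Leo:1, Ursula:1, Vikram:1, Wiremu:1, Yusuf:1, Zubin:1. Sum = 11.
n = 12, so closeness = 11/11 = 1.

1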